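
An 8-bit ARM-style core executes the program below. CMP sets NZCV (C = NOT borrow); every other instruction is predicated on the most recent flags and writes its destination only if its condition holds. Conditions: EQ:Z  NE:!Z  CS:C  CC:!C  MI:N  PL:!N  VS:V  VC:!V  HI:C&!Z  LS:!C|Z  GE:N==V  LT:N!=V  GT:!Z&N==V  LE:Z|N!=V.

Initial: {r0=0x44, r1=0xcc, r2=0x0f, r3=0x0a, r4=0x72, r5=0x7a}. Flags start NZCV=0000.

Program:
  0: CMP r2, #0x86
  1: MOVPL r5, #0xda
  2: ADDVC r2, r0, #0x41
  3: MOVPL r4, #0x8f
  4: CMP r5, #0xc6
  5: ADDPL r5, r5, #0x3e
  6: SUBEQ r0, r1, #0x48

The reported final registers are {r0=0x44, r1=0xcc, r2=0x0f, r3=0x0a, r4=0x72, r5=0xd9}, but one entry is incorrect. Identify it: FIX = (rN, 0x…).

FIX = (r5, 0x7a)

0: ✓ CMP  NZCV=1001
1: · MOVPL
2: · ADDVC
3: · MOVPL
4: ✓ CMP  NZCV=1001
5: · ADDPL
6: · SUBEQ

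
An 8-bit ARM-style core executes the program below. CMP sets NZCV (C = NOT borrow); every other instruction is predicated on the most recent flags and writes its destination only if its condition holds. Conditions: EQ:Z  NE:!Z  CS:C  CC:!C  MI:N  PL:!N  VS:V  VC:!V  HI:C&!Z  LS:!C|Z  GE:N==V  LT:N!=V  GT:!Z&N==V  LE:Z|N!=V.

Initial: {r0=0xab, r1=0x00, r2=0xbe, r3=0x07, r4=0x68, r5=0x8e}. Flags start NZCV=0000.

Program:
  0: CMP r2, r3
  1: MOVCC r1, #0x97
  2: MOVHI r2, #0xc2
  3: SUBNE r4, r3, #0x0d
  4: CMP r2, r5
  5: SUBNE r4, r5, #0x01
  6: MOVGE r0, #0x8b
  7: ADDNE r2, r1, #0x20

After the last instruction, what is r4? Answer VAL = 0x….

VAL = 0x8d

[0] flags=1010 → (cmp)
[1] flags=1010 CC?F → skip
[2] flags=1010 HI?T → r2=0xc2
[3] flags=1010 NE?T → r4=0xfa
[4] flags=0010 → (cmp)
[5] flags=0010 NE?T → r4=0x8d
[6] flags=0010 GE?T → r0=0x8b
[7] flags=0010 NE?T → r2=0x20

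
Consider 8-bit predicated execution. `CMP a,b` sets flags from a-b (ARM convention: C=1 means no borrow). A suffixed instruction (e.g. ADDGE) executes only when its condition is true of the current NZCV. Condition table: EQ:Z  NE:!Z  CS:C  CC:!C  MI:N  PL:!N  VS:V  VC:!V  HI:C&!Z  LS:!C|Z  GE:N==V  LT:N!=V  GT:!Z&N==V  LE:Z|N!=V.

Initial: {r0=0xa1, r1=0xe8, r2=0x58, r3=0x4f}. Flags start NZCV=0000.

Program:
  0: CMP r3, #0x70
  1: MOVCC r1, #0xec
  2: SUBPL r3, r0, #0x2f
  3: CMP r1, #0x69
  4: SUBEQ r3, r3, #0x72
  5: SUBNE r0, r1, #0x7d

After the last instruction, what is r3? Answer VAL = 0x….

0: ✓ CMP  NZCV=1000
1: ✓ MOVCC  r1←0xec
2: · SUBPL
3: ✓ CMP  NZCV=1010
4: · SUBEQ
5: ✓ SUBNE  r0←0x6f

VAL = 0x4f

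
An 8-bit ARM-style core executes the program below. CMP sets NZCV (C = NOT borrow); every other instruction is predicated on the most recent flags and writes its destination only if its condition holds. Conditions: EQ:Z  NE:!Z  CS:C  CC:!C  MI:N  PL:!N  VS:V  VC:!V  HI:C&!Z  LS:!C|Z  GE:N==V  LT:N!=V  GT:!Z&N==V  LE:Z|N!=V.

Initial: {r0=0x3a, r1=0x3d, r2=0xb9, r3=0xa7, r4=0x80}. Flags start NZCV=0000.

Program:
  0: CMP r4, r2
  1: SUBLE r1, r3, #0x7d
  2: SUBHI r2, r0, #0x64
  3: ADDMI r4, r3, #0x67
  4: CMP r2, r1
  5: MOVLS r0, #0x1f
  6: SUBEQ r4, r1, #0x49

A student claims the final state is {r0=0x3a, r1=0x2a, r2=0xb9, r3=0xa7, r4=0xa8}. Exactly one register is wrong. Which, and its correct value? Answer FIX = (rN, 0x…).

[0] flags=1000 → (cmp)
[1] flags=1000 LE?T → r1=0x2a
[2] flags=1000 HI?F → skip
[3] flags=1000 MI?T → r4=0x0e
[4] flags=1010 → (cmp)
[5] flags=1010 LS?F → skip
[6] flags=1010 EQ?F → skip

FIX = (r4, 0x0e)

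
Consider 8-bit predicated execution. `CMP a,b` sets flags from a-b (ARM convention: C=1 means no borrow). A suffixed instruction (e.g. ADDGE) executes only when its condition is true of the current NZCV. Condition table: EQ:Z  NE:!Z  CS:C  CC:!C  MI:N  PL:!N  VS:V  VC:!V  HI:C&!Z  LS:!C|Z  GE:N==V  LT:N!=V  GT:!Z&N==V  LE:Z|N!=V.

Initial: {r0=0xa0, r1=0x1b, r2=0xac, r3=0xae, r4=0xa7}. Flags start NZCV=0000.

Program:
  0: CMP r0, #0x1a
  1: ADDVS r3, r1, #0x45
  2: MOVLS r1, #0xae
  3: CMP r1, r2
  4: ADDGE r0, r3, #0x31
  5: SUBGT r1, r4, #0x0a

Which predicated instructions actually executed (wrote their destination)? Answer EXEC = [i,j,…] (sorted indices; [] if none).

EXEC = [4,5]

0: ✓ CMP  NZCV=1010
1: · ADDVS
2: · MOVLS
3: ✓ CMP  NZCV=0000
4: ✓ ADDGE  r0←0xdf
5: ✓ SUBGT  r1←0x9d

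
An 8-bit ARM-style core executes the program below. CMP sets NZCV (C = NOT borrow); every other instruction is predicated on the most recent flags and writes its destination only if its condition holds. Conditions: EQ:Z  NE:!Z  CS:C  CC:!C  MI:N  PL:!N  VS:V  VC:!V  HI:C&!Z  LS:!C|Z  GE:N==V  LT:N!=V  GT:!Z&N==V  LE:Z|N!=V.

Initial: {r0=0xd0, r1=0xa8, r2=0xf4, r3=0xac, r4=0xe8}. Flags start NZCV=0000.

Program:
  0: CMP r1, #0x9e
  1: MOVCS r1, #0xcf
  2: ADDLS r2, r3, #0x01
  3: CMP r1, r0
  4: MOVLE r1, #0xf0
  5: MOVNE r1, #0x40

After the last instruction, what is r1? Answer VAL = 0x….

VAL = 0x40

0: ✓ CMP  NZCV=0010
1: ✓ MOVCS  r1←0xcf
2: · ADDLS
3: ✓ CMP  NZCV=1000
4: ✓ MOVLE  r1←0xf0
5: ✓ MOVNE  r1←0x40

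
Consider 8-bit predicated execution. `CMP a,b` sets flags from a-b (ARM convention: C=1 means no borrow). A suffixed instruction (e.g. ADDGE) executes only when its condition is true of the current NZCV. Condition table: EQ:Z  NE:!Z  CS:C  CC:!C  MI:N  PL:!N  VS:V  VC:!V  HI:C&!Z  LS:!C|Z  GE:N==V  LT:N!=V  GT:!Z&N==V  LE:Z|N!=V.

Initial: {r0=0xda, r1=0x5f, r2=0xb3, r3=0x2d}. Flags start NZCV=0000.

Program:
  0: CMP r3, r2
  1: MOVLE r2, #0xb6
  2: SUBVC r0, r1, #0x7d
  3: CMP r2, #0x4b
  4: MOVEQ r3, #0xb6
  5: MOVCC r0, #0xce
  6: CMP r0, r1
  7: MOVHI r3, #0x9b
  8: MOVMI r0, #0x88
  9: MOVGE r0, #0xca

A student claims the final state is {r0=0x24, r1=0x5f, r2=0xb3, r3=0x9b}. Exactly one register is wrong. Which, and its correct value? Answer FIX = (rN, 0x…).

[0] flags=0000 → (cmp)
[1] flags=0000 LE?F → skip
[2] flags=0000 VC?T → r0=0xe2
[3] flags=0011 → (cmp)
[4] flags=0011 EQ?F → skip
[5] flags=0011 CC?F → skip
[6] flags=1010 → (cmp)
[7] flags=1010 HI?T → r3=0x9b
[8] flags=1010 MI?T → r0=0x88
[9] flags=1010 GE?F → skip

FIX = (r0, 0x88)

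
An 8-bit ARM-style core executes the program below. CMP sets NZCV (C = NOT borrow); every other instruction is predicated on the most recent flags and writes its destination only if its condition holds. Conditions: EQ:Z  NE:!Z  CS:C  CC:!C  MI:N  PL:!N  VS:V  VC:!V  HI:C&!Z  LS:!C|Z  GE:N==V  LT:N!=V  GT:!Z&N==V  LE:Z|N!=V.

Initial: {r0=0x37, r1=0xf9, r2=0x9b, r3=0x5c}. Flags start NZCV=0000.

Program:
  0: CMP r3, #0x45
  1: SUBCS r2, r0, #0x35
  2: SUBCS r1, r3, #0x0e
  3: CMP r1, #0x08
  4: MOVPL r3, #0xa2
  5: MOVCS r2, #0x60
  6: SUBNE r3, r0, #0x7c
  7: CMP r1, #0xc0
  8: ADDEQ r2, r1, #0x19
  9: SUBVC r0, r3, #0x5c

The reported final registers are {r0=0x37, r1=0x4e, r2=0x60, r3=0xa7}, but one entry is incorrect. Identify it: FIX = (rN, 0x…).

FIX = (r3, 0xbb)

[0] flags=0010 → (cmp)
[1] flags=0010 CS?T → r2=0x02
[2] flags=0010 CS?T → r1=0x4e
[3] flags=0010 → (cmp)
[4] flags=0010 PL?T → r3=0xa2
[5] flags=0010 CS?T → r2=0x60
[6] flags=0010 NE?T → r3=0xbb
[7] flags=1001 → (cmp)
[8] flags=1001 EQ?F → skip
[9] flags=1001 VC?F → skip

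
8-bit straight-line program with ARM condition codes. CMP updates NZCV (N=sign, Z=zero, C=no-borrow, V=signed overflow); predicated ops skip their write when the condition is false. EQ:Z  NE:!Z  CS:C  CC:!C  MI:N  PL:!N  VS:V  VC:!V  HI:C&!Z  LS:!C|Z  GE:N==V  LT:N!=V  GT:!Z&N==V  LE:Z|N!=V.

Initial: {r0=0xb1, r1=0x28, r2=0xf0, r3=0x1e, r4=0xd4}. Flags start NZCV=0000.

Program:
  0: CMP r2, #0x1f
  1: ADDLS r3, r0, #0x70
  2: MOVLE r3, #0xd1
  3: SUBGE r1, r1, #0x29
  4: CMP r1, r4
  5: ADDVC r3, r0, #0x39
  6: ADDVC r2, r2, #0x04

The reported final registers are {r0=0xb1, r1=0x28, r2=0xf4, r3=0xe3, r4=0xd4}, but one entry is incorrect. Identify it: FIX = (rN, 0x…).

[0] flags=1010 → (cmp)
[1] flags=1010 LS?F → skip
[2] flags=1010 LE?T → r3=0xd1
[3] flags=1010 GE?F → skip
[4] flags=0000 → (cmp)
[5] flags=0000 VC?T → r3=0xea
[6] flags=0000 VC?T → r2=0xf4

FIX = (r3, 0xea)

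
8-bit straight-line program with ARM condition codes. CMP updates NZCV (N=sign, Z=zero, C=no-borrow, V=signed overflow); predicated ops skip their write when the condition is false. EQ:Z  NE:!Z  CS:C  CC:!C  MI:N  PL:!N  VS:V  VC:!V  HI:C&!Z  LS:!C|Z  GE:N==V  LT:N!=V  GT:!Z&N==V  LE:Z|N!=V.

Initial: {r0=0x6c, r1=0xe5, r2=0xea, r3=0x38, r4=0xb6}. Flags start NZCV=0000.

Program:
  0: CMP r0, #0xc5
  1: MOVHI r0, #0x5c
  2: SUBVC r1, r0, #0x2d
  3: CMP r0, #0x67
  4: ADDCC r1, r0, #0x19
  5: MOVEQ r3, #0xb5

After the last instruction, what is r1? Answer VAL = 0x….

VAL = 0xe5

[0] flags=1001 → (cmp)
[1] flags=1001 HI?F → skip
[2] flags=1001 VC?F → skip
[3] flags=0010 → (cmp)
[4] flags=0010 CC?F → skip
[5] flags=0010 EQ?F → skip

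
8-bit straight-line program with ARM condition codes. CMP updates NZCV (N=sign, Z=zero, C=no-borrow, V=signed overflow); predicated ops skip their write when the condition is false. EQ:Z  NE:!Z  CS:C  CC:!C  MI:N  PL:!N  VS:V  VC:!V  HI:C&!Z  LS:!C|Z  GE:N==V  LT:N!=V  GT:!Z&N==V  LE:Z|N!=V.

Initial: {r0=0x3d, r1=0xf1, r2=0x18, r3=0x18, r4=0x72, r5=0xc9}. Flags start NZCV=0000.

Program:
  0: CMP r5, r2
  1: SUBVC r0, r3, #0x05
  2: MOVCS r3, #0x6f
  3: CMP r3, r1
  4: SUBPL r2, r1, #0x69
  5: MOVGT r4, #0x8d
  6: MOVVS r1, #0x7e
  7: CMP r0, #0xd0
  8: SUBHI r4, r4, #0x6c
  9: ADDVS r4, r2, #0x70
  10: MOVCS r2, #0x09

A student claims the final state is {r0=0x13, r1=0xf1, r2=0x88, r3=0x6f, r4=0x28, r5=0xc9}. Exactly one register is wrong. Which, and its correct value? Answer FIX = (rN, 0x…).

FIX = (r4, 0x8d)

0: ✓ CMP  NZCV=1010
1: ✓ SUBVC  r0←0x13
2: ✓ MOVCS  r3←0x6f
3: ✓ CMP  NZCV=0000
4: ✓ SUBPL  r2←0x88
5: ✓ MOVGT  r4←0x8d
6: · MOVVS
7: ✓ CMP  NZCV=0000
8: · SUBHI
9: · ADDVS
10: · MOVCS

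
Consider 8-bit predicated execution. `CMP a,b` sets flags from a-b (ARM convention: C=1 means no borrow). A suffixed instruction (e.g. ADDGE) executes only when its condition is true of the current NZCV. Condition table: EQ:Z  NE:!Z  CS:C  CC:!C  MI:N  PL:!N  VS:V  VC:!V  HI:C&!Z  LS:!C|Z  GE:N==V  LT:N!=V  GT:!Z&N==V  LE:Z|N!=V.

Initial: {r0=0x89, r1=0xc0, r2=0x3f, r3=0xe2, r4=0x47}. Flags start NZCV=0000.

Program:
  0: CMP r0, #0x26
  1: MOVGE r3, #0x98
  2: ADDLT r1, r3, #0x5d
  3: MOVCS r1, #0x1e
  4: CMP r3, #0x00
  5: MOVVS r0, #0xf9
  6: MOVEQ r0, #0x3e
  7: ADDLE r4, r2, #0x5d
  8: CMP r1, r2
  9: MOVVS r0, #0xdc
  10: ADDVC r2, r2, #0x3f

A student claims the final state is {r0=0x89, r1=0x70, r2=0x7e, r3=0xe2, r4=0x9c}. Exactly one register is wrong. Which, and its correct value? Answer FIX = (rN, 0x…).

0: ✓ CMP  NZCV=0011
1: · MOVGE
2: ✓ ADDLT  r1←0x3f
3: ✓ MOVCS  r1←0x1e
4: ✓ CMP  NZCV=1010
5: · MOVVS
6: · MOVEQ
7: ✓ ADDLE  r4←0x9c
8: ✓ CMP  NZCV=1000
9: · MOVVS
10: ✓ ADDVC  r2←0x7e

FIX = (r1, 0x1e)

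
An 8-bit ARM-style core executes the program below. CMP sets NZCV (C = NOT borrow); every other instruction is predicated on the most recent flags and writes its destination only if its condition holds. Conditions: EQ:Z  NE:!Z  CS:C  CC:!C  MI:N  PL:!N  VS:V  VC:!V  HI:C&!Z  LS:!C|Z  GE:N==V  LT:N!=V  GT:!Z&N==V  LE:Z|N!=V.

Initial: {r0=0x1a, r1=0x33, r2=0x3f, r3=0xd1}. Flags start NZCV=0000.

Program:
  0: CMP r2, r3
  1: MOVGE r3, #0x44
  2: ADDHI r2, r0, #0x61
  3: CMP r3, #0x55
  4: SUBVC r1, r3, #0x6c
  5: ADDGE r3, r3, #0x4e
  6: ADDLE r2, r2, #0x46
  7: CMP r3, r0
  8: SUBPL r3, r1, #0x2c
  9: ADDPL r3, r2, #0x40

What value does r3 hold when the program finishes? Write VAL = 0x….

0: ✓ CMP  NZCV=0000
1: ✓ MOVGE  r3←0x44
2: · ADDHI
3: ✓ CMP  NZCV=1000
4: ✓ SUBVC  r1←0xd8
5: · ADDGE
6: ✓ ADDLE  r2←0x85
7: ✓ CMP  NZCV=0010
8: ✓ SUBPL  r3←0xac
9: ✓ ADDPL  r3←0xc5

VAL = 0xc5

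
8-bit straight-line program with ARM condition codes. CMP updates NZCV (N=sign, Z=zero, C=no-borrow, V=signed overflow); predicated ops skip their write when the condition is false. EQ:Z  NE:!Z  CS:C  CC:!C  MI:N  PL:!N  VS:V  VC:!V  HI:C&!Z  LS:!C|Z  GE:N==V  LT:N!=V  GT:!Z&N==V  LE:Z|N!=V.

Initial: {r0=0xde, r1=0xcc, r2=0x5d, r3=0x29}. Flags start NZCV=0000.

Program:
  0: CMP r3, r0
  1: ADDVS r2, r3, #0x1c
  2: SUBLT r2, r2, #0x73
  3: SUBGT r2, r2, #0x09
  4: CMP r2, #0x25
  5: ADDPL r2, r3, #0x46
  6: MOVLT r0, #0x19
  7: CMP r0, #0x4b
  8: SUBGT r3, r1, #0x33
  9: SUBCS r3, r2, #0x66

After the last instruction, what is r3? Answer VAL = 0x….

VAL = 0x09

0: ✓ CMP  NZCV=0000
1: · ADDVS
2: · SUBLT
3: ✓ SUBGT  r2←0x54
4: ✓ CMP  NZCV=0010
5: ✓ ADDPL  r2←0x6f
6: · MOVLT
7: ✓ CMP  NZCV=1010
8: · SUBGT
9: ✓ SUBCS  r3←0x09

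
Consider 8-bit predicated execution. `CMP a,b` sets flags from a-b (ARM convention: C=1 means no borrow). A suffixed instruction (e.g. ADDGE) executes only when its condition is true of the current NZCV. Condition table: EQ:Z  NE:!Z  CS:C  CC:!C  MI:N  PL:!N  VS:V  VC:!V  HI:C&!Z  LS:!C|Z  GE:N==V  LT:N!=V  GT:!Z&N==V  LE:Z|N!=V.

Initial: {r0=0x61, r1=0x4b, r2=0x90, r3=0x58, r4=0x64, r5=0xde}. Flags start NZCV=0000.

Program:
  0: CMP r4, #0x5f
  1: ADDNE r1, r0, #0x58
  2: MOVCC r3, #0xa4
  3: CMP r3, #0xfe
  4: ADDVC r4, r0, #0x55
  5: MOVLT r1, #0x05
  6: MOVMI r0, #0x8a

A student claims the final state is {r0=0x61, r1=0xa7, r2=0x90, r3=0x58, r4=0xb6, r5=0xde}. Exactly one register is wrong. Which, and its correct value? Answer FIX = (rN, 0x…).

[0] flags=0010 → (cmp)
[1] flags=0010 NE?T → r1=0xb9
[2] flags=0010 CC?F → skip
[3] flags=0000 → (cmp)
[4] flags=0000 VC?T → r4=0xb6
[5] flags=0000 LT?F → skip
[6] flags=0000 MI?F → skip

FIX = (r1, 0xb9)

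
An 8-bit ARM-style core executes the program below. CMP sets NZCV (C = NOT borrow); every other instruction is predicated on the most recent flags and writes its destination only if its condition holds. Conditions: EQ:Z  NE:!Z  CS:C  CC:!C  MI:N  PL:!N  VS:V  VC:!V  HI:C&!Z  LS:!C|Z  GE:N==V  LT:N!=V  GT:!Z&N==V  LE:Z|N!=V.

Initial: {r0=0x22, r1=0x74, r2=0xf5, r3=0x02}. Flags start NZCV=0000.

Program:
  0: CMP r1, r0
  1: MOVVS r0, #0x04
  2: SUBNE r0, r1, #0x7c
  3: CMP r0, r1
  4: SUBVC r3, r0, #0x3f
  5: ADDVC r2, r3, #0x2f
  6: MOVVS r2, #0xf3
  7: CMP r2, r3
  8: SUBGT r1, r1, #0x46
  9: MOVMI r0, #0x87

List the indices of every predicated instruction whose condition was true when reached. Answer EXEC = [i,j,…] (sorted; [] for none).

[0] flags=0010 → (cmp)
[1] flags=0010 VS?F → skip
[2] flags=0010 NE?T → r0=0xf8
[3] flags=1010 → (cmp)
[4] flags=1010 VC?T → r3=0xb9
[5] flags=1010 VC?T → r2=0xe8
[6] flags=1010 VS?F → skip
[7] flags=0010 → (cmp)
[8] flags=0010 GT?T → r1=0x2e
[9] flags=0010 MI?F → skip

EXEC = [2,4,5,8]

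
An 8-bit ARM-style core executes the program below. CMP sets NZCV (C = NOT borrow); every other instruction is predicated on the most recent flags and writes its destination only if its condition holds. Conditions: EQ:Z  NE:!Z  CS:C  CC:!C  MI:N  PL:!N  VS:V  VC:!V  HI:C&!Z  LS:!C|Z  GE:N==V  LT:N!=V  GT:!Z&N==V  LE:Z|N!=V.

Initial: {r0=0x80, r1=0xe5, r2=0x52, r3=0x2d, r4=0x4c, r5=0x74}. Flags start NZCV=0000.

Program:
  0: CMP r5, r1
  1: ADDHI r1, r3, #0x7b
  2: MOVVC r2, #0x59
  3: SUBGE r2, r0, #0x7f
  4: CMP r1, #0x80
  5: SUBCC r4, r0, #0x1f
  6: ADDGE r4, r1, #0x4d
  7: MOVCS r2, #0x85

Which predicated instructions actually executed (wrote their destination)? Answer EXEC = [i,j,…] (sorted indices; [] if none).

EXEC = [3,6,7]

[0] flags=1001 → (cmp)
[1] flags=1001 HI?F → skip
[2] flags=1001 VC?F → skip
[3] flags=1001 GE?T → r2=0x01
[4] flags=0010 → (cmp)
[5] flags=0010 CC?F → skip
[6] flags=0010 GE?T → r4=0x32
[7] flags=0010 CS?T → r2=0x85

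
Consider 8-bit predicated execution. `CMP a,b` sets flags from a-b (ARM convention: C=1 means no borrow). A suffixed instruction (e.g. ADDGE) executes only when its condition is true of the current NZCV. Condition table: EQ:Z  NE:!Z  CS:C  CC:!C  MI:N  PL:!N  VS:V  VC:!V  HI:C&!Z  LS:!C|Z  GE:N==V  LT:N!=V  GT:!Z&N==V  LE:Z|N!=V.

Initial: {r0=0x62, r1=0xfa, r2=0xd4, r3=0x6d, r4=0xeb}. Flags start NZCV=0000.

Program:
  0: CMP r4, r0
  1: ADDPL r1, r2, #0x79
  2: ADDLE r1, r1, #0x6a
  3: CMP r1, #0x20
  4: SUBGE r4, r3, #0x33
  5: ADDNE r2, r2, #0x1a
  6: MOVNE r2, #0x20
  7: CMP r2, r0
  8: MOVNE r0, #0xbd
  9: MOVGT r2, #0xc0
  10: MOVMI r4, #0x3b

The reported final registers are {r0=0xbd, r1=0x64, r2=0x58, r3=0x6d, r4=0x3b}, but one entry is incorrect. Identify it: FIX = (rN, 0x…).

0: ✓ CMP  NZCV=1010
1: · ADDPL
2: ✓ ADDLE  r1←0x64
3: ✓ CMP  NZCV=0010
4: ✓ SUBGE  r4←0x3a
5: ✓ ADDNE  r2←0xee
6: ✓ MOVNE  r2←0x20
7: ✓ CMP  NZCV=1000
8: ✓ MOVNE  r0←0xbd
9: · MOVGT
10: ✓ MOVMI  r4←0x3b

FIX = (r2, 0x20)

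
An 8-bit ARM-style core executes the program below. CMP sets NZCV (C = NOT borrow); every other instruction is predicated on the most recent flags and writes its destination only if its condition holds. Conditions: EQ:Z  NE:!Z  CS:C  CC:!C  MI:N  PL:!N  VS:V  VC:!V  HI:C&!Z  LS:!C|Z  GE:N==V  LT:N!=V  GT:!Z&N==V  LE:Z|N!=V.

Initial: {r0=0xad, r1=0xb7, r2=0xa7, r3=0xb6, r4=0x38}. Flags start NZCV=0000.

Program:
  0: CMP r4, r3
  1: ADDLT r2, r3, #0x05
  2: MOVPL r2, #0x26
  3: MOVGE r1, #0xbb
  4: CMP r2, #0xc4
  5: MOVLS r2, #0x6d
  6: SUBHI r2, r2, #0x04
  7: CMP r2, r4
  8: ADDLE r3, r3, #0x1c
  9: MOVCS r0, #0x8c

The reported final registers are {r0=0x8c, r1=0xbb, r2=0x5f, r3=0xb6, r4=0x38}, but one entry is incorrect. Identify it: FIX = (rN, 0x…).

0: ✓ CMP  NZCV=1001
1: · ADDLT
2: · MOVPL
3: ✓ MOVGE  r1←0xbb
4: ✓ CMP  NZCV=1000
5: ✓ MOVLS  r2←0x6d
6: · SUBHI
7: ✓ CMP  NZCV=0010
8: · ADDLE
9: ✓ MOVCS  r0←0x8c

FIX = (r2, 0x6d)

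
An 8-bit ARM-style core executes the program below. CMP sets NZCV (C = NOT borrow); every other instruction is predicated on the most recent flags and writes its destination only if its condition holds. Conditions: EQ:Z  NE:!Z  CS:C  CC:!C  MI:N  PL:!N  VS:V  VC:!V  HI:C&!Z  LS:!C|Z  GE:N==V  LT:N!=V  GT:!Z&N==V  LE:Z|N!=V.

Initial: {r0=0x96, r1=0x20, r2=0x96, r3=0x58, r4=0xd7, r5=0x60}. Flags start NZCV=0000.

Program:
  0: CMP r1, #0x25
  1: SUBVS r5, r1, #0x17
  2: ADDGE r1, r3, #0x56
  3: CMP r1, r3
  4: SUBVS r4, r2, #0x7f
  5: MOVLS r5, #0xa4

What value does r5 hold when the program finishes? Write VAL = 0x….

0: ✓ CMP  NZCV=1000
1: · SUBVS
2: · ADDGE
3: ✓ CMP  NZCV=1000
4: · SUBVS
5: ✓ MOVLS  r5←0xa4

VAL = 0xa4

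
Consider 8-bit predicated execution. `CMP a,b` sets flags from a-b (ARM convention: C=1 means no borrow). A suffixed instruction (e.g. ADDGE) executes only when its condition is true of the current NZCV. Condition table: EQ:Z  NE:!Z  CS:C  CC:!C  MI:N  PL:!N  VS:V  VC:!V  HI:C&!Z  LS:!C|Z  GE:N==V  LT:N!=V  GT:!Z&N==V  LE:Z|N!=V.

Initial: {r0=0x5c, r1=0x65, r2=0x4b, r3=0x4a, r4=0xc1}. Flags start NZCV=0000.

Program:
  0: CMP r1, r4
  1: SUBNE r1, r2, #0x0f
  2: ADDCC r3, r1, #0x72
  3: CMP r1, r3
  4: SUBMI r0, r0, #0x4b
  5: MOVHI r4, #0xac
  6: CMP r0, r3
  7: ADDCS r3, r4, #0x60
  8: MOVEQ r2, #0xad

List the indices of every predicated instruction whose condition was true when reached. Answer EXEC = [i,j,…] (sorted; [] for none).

EXEC = [1,2,4]

0: ✓ CMP  NZCV=1001
1: ✓ SUBNE  r1←0x3c
2: ✓ ADDCC  r3←0xae
3: ✓ CMP  NZCV=1001
4: ✓ SUBMI  r0←0x11
5: · MOVHI
6: ✓ CMP  NZCV=0000
7: · ADDCS
8: · MOVEQ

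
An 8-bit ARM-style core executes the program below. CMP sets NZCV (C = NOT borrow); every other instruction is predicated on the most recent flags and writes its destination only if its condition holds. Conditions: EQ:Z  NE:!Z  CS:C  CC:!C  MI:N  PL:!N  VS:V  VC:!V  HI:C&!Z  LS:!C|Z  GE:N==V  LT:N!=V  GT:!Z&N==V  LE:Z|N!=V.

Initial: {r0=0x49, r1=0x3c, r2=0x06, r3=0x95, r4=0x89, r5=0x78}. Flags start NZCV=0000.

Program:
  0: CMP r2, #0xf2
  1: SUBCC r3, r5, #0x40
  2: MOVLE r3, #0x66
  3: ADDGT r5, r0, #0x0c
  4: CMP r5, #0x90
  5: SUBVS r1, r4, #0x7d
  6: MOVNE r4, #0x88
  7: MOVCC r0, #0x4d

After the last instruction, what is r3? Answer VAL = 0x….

0: ✓ CMP  NZCV=0000
1: ✓ SUBCC  r3←0x38
2: · MOVLE
3: ✓ ADDGT  r5←0x55
4: ✓ CMP  NZCV=1001
5: ✓ SUBVS  r1←0x0c
6: ✓ MOVNE  r4←0x88
7: ✓ MOVCC  r0←0x4d

VAL = 0x38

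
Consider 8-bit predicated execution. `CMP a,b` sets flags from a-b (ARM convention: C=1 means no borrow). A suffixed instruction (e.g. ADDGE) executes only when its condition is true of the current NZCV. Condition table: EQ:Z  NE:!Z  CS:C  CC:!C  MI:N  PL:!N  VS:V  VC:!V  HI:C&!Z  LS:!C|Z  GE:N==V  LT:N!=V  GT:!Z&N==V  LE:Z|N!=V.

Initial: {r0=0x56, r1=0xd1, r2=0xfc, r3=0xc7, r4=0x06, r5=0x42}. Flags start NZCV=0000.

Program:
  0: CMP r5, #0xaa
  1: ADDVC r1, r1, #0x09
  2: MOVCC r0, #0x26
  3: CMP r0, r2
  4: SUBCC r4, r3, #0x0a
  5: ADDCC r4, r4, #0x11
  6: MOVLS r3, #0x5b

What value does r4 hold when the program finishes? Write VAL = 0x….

0: ✓ CMP  NZCV=1001
1: · ADDVC
2: ✓ MOVCC  r0←0x26
3: ✓ CMP  NZCV=0000
4: ✓ SUBCC  r4←0xbd
5: ✓ ADDCC  r4←0xce
6: ✓ MOVLS  r3←0x5b

VAL = 0xce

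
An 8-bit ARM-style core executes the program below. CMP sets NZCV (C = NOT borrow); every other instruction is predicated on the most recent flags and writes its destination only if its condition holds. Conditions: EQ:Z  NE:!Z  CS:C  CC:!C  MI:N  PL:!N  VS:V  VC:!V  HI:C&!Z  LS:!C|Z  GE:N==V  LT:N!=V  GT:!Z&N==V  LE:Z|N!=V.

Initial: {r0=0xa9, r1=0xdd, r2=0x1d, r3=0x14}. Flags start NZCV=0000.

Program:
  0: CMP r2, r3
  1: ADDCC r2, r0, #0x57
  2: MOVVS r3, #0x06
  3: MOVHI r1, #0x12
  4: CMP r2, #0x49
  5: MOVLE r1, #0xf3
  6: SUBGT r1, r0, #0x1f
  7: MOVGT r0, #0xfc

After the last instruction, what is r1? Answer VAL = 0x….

0: ✓ CMP  NZCV=0010
1: · ADDCC
2: · MOVVS
3: ✓ MOVHI  r1←0x12
4: ✓ CMP  NZCV=1000
5: ✓ MOVLE  r1←0xf3
6: · SUBGT
7: · MOVGT

VAL = 0xf3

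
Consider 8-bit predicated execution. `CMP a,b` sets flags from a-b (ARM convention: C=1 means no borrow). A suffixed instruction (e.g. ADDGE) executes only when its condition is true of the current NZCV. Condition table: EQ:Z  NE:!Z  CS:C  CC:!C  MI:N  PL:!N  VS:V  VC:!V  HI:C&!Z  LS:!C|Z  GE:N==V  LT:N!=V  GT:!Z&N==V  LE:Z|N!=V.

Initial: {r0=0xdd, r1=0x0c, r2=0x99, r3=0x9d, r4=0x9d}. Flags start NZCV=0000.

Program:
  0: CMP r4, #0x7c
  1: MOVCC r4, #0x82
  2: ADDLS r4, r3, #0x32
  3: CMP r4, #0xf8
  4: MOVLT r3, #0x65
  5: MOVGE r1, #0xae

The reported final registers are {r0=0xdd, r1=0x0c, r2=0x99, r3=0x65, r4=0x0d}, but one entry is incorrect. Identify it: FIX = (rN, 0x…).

FIX = (r4, 0x9d)

0: ✓ CMP  NZCV=0011
1: · MOVCC
2: · ADDLS
3: ✓ CMP  NZCV=1000
4: ✓ MOVLT  r3←0x65
5: · MOVGE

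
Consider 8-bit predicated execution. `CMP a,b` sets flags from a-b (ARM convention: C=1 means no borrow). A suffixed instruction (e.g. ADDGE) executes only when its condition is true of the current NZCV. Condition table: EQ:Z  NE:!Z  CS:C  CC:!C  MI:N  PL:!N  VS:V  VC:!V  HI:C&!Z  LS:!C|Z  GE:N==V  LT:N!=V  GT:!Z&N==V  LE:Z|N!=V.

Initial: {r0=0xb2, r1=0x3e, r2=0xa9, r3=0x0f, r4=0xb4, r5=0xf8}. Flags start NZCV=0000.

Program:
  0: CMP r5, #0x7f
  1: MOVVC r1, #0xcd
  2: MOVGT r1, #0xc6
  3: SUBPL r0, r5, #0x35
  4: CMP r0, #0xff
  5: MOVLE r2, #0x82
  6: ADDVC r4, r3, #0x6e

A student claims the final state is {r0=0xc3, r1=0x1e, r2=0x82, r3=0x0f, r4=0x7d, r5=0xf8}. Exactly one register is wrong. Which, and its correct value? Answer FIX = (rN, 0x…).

FIX = (r1, 0x3e)

0: ✓ CMP  NZCV=0011
1: · MOVVC
2: · MOVGT
3: ✓ SUBPL  r0←0xc3
4: ✓ CMP  NZCV=1000
5: ✓ MOVLE  r2←0x82
6: ✓ ADDVC  r4←0x7d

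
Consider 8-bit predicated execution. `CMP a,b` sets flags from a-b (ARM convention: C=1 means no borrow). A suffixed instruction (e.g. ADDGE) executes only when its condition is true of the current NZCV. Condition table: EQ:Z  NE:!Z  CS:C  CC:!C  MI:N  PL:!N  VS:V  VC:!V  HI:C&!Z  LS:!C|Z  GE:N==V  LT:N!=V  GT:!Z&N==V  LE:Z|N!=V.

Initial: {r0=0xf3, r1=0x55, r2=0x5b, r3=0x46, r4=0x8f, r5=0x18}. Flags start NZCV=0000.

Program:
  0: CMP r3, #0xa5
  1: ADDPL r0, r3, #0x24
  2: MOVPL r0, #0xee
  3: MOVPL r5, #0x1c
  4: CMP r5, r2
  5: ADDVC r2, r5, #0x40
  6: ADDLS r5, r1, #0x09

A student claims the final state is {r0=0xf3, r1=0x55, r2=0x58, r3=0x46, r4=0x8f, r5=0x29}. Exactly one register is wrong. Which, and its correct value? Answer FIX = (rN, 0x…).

FIX = (r5, 0x5e)

0: ✓ CMP  NZCV=1001
1: · ADDPL
2: · MOVPL
3: · MOVPL
4: ✓ CMP  NZCV=1000
5: ✓ ADDVC  r2←0x58
6: ✓ ADDLS  r5←0x5e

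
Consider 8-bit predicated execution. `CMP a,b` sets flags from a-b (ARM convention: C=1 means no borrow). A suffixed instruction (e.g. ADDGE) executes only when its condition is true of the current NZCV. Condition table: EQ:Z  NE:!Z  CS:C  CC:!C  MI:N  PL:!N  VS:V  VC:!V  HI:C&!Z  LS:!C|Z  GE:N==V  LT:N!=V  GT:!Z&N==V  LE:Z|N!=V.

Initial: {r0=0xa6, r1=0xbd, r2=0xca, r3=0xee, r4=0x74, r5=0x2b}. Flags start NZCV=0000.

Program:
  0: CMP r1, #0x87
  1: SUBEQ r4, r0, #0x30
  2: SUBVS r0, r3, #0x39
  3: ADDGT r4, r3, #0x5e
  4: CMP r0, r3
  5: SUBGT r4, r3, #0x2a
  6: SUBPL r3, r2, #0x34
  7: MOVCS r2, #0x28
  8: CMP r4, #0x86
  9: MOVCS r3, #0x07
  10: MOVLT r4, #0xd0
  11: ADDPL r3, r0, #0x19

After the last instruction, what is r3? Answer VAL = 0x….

0: ✓ CMP  NZCV=0010
1: · SUBEQ
2: · SUBVS
3: ✓ ADDGT  r4←0x4c
4: ✓ CMP  NZCV=1000
5: · SUBGT
6: · SUBPL
7: · MOVCS
8: ✓ CMP  NZCV=1001
9: · MOVCS
10: · MOVLT
11: · ADDPL

VAL = 0xee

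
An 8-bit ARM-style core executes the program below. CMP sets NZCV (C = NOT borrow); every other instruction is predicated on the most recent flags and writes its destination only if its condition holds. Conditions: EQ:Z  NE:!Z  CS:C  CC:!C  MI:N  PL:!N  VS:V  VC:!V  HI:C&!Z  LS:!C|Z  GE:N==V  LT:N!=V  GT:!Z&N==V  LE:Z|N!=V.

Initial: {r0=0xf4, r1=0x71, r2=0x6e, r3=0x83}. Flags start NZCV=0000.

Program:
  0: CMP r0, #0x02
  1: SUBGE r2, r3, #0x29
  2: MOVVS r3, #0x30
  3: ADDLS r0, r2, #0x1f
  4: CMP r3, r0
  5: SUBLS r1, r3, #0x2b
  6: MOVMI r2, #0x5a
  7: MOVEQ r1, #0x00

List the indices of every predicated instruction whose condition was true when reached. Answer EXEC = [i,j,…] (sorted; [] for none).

[0] flags=1010 → (cmp)
[1] flags=1010 GE?F → skip
[2] flags=1010 VS?F → skip
[3] flags=1010 LS?F → skip
[4] flags=1000 → (cmp)
[5] flags=1000 LS?T → r1=0x58
[6] flags=1000 MI?T → r2=0x5a
[7] flags=1000 EQ?F → skip

EXEC = [5,6]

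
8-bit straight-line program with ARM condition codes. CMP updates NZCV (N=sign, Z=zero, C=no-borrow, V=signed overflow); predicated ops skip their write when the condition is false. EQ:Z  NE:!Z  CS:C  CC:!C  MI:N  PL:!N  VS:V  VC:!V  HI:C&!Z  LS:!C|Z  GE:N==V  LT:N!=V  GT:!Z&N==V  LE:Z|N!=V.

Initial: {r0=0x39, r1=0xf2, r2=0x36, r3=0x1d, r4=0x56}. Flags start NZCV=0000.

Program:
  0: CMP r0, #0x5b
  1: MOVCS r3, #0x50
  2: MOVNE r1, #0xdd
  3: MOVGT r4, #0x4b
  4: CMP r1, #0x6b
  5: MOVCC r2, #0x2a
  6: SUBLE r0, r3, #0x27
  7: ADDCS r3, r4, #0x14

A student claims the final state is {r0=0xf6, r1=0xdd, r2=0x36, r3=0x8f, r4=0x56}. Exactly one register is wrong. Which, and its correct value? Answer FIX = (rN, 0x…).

0: ✓ CMP  NZCV=1000
1: · MOVCS
2: ✓ MOVNE  r1←0xdd
3: · MOVGT
4: ✓ CMP  NZCV=0011
5: · MOVCC
6: ✓ SUBLE  r0←0xf6
7: ✓ ADDCS  r3←0x6a

FIX = (r3, 0x6a)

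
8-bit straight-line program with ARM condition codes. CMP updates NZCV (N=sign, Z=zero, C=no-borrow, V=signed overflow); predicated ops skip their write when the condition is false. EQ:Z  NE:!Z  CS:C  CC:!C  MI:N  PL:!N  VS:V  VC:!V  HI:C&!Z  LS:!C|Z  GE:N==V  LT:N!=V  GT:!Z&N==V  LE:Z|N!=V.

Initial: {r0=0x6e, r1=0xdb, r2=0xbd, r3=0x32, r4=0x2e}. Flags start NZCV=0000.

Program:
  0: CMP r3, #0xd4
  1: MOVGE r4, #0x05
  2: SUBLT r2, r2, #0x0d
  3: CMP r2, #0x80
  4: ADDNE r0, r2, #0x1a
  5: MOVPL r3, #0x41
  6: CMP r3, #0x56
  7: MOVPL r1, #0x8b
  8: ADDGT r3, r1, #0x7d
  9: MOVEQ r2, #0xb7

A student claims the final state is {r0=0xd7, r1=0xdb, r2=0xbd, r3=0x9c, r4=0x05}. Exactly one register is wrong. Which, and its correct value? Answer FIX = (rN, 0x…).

0: ✓ CMP  NZCV=0000
1: ✓ MOVGE  r4←0x05
2: · SUBLT
3: ✓ CMP  NZCV=0010
4: ✓ ADDNE  r0←0xd7
5: ✓ MOVPL  r3←0x41
6: ✓ CMP  NZCV=1000
7: · MOVPL
8: · ADDGT
9: · MOVEQ

FIX = (r3, 0x41)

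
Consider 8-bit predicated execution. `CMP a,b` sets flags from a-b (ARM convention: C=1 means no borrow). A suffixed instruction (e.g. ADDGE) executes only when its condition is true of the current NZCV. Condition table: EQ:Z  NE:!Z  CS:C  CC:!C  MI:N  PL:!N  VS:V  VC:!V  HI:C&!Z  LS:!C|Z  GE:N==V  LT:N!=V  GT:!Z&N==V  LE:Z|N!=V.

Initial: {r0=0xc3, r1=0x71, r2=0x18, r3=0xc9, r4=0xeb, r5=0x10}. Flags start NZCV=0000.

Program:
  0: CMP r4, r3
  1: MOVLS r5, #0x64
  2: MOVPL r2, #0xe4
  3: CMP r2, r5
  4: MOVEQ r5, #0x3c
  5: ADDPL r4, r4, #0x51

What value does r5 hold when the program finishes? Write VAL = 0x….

[0] flags=0010 → (cmp)
[1] flags=0010 LS?F → skip
[2] flags=0010 PL?T → r2=0xe4
[3] flags=1010 → (cmp)
[4] flags=1010 EQ?F → skip
[5] flags=1010 PL?F → skip

VAL = 0x10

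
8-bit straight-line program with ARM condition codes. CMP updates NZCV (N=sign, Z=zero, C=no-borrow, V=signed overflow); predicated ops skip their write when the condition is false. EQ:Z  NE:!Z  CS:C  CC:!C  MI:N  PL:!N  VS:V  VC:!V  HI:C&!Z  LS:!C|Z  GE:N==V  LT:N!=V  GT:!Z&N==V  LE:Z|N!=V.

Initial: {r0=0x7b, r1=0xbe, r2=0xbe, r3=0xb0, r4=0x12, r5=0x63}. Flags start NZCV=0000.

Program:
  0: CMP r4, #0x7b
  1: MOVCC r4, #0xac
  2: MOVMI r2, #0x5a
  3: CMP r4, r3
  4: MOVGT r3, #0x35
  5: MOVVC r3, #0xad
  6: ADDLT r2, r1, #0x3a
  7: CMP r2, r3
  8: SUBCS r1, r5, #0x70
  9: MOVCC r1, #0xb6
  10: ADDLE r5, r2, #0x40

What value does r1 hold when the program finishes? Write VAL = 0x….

VAL = 0xf3

[0] flags=1000 → (cmp)
[1] flags=1000 CC?T → r4=0xac
[2] flags=1000 MI?T → r2=0x5a
[3] flags=1000 → (cmp)
[4] flags=1000 GT?F → skip
[5] flags=1000 VC?T → r3=0xad
[6] flags=1000 LT?T → r2=0xf8
[7] flags=0010 → (cmp)
[8] flags=0010 CS?T → r1=0xf3
[9] flags=0010 CC?F → skip
[10] flags=0010 LE?F → skip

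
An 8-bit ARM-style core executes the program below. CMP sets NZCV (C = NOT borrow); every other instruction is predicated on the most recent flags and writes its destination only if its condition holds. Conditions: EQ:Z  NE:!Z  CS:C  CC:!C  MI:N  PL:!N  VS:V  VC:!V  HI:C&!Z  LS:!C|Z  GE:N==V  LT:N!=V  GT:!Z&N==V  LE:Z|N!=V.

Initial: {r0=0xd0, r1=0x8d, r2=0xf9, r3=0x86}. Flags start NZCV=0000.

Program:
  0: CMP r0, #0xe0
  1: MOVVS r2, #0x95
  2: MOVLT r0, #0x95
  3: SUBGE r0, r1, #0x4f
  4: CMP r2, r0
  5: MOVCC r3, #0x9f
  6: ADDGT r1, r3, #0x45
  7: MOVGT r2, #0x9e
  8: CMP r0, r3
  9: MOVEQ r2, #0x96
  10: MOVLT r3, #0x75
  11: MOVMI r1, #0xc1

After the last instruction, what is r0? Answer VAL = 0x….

0: ✓ CMP  NZCV=1000
1: · MOVVS
2: ✓ MOVLT  r0←0x95
3: · SUBGE
4: ✓ CMP  NZCV=0010
5: · MOVCC
6: ✓ ADDGT  r1←0xcb
7: ✓ MOVGT  r2←0x9e
8: ✓ CMP  NZCV=0010
9: · MOVEQ
10: · MOVLT
11: · MOVMI

VAL = 0x95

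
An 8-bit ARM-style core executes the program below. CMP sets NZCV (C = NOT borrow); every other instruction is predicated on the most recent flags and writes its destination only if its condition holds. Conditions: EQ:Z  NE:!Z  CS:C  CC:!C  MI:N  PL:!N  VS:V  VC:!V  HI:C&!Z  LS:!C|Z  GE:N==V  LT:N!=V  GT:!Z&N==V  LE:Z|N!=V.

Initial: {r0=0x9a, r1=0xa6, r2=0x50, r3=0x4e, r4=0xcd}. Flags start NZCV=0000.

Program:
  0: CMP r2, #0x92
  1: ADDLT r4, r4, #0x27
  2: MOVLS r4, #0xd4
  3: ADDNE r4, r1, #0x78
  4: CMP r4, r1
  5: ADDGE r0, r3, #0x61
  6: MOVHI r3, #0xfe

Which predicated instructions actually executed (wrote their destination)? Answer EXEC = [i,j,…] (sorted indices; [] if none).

0: ✓ CMP  NZCV=1001
1: · ADDLT
2: ✓ MOVLS  r4←0xd4
3: ✓ ADDNE  r4←0x1e
4: ✓ CMP  NZCV=0000
5: ✓ ADDGE  r0←0xaf
6: · MOVHI

EXEC = [2,3,5]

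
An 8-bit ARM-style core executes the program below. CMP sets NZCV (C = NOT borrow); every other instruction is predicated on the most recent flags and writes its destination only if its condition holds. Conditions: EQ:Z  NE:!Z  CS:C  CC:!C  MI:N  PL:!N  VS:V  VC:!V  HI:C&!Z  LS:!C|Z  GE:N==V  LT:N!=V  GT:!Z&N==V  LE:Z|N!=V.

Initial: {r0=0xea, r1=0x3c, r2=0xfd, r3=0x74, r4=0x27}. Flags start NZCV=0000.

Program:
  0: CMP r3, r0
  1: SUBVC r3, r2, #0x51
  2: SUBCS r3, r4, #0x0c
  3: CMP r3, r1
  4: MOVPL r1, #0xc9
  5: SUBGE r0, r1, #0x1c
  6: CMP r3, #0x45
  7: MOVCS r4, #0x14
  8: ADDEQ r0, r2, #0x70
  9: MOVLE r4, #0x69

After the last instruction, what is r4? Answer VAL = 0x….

0: ✓ CMP  NZCV=1001
1: · SUBVC
2: · SUBCS
3: ✓ CMP  NZCV=0010
4: ✓ MOVPL  r1←0xc9
5: ✓ SUBGE  r0←0xad
6: ✓ CMP  NZCV=0010
7: ✓ MOVCS  r4←0x14
8: · ADDEQ
9: · MOVLE

VAL = 0x14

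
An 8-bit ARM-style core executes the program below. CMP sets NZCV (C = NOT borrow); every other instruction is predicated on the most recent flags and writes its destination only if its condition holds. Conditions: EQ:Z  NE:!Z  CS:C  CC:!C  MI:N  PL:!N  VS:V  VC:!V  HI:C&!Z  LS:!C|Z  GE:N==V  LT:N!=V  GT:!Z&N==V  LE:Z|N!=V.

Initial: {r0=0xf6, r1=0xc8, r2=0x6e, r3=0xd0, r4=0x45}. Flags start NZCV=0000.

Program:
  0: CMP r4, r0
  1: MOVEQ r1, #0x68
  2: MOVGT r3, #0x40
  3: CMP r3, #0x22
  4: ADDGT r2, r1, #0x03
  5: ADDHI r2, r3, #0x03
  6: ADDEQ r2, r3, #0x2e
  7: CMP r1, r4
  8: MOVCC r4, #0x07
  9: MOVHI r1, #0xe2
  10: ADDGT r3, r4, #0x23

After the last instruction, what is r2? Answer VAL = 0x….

[0] flags=0000 → (cmp)
[1] flags=0000 EQ?F → skip
[2] flags=0000 GT?T → r3=0x40
[3] flags=0010 → (cmp)
[4] flags=0010 GT?T → r2=0xcb
[5] flags=0010 HI?T → r2=0x43
[6] flags=0010 EQ?F → skip
[7] flags=1010 → (cmp)
[8] flags=1010 CC?F → skip
[9] flags=1010 HI?T → r1=0xe2
[10] flags=1010 GT?F → skip

VAL = 0x43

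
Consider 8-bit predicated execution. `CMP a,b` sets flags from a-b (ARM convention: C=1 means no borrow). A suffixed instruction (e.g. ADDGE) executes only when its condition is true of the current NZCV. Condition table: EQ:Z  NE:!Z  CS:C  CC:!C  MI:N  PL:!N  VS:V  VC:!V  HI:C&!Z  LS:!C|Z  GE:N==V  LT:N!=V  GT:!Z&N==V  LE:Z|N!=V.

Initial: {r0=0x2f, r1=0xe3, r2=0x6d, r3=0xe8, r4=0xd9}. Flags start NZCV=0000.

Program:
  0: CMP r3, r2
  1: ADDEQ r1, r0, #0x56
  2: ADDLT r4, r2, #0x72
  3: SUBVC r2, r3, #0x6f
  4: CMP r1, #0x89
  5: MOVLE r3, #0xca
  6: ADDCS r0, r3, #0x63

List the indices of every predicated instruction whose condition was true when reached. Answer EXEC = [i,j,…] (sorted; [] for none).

EXEC = [2,6]

[0] flags=0011 → (cmp)
[1] flags=0011 EQ?F → skip
[2] flags=0011 LT?T → r4=0xdf
[3] flags=0011 VC?F → skip
[4] flags=0010 → (cmp)
[5] flags=0010 LE?F → skip
[6] flags=0010 CS?T → r0=0x4b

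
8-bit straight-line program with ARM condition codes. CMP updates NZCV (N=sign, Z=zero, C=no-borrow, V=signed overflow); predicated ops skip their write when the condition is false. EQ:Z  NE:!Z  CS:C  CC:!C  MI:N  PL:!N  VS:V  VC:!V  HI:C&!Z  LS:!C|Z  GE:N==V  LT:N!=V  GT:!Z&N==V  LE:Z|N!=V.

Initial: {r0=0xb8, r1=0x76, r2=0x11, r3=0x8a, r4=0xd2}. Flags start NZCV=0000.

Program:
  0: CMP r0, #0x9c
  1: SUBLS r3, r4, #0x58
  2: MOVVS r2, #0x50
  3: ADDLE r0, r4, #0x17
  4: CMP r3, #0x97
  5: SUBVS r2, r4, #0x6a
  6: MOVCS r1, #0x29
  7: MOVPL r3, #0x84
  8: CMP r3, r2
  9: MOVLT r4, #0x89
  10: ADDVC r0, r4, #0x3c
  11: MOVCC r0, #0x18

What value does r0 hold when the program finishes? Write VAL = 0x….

VAL = 0xb8

0: ✓ CMP  NZCV=0010
1: · SUBLS
2: · MOVVS
3: · ADDLE
4: ✓ CMP  NZCV=1000
5: · SUBVS
6: · MOVCS
7: · MOVPL
8: ✓ CMP  NZCV=0011
9: ✓ MOVLT  r4←0x89
10: · ADDVC
11: · MOVCC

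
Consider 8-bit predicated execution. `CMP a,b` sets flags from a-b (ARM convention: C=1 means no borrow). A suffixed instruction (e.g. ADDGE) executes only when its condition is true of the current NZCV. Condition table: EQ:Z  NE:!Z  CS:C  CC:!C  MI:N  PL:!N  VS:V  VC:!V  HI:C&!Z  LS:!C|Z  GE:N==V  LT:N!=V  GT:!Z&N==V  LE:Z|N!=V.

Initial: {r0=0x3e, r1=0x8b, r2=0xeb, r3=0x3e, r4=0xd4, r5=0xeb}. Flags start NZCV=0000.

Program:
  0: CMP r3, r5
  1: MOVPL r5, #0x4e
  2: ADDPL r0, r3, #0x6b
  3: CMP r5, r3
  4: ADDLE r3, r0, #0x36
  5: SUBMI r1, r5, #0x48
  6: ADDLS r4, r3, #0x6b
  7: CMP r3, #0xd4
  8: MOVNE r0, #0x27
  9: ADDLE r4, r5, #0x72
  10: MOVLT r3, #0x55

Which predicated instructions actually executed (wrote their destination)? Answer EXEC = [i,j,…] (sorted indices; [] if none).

[0] flags=0000 → (cmp)
[1] flags=0000 PL?T → r5=0x4e
[2] flags=0000 PL?T → r0=0xa9
[3] flags=0010 → (cmp)
[4] flags=0010 LE?F → skip
[5] flags=0010 MI?F → skip
[6] flags=0010 LS?F → skip
[7] flags=0000 → (cmp)
[8] flags=0000 NE?T → r0=0x27
[9] flags=0000 LE?F → skip
[10] flags=0000 LT?F → skip

EXEC = [1,2,8]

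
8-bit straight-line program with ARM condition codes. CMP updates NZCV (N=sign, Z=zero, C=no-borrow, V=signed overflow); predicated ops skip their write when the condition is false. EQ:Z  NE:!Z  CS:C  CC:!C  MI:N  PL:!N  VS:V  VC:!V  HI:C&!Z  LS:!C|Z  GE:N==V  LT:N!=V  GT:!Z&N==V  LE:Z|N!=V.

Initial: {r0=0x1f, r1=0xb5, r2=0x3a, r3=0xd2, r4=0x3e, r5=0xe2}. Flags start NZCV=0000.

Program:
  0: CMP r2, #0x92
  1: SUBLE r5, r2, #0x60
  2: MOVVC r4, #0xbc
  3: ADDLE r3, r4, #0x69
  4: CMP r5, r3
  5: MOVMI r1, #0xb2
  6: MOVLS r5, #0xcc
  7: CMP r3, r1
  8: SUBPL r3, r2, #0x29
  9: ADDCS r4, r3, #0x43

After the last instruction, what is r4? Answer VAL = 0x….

0: ✓ CMP  NZCV=1001
1: · SUBLE
2: · MOVVC
3: · ADDLE
4: ✓ CMP  NZCV=0010
5: · MOVMI
6: · MOVLS
7: ✓ CMP  NZCV=0010
8: ✓ SUBPL  r3←0x11
9: ✓ ADDCS  r4←0x54

VAL = 0x54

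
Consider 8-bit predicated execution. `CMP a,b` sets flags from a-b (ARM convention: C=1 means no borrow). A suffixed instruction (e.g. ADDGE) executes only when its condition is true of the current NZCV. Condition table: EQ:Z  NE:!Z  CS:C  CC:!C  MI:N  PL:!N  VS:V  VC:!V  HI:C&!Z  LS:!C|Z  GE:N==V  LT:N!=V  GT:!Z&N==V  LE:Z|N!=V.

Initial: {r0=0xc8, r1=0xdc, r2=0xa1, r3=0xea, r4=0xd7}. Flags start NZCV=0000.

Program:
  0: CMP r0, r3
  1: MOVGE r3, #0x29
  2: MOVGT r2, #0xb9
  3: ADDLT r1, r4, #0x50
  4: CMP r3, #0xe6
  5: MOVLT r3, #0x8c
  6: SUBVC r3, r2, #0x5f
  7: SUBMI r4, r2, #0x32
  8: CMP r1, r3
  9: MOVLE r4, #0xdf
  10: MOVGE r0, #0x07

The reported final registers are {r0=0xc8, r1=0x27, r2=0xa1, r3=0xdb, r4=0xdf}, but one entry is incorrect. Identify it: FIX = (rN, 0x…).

[0] flags=1000 → (cmp)
[1] flags=1000 GE?F → skip
[2] flags=1000 GT?F → skip
[3] flags=1000 LT?T → r1=0x27
[4] flags=0010 → (cmp)
[5] flags=0010 LT?F → skip
[6] flags=0010 VC?T → r3=0x42
[7] flags=0010 MI?F → skip
[8] flags=1000 → (cmp)
[9] flags=1000 LE?T → r4=0xdf
[10] flags=1000 GE?F → skip

FIX = (r3, 0x42)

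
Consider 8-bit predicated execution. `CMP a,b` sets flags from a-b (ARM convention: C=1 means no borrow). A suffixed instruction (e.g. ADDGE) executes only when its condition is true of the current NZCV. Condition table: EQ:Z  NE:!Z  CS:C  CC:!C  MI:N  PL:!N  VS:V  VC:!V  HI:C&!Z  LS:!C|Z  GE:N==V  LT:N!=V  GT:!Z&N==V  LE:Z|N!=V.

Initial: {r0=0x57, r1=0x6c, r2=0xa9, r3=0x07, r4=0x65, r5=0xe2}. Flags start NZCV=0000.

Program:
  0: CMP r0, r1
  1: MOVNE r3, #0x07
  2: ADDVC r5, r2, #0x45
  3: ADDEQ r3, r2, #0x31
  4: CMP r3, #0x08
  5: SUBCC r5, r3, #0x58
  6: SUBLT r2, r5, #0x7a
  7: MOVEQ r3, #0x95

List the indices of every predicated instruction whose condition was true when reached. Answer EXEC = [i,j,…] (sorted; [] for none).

0: ✓ CMP  NZCV=1000
1: ✓ MOVNE  r3←0x07
2: ✓ ADDVC  r5←0xee
3: · ADDEQ
4: ✓ CMP  NZCV=1000
5: ✓ SUBCC  r5←0xaf
6: ✓ SUBLT  r2←0x35
7: · MOVEQ

EXEC = [1,2,5,6]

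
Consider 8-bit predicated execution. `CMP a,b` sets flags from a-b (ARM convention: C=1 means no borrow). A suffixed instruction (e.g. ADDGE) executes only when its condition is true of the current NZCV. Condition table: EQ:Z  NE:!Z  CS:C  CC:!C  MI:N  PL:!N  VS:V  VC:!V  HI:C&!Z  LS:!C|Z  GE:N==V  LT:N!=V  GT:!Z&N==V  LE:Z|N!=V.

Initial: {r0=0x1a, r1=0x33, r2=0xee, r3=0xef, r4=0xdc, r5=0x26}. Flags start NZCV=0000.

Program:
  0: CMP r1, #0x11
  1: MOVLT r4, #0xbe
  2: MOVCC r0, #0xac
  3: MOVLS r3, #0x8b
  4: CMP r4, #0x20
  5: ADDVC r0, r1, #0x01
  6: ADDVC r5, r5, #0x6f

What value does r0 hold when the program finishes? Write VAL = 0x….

[0] flags=0010 → (cmp)
[1] flags=0010 LT?F → skip
[2] flags=0010 CC?F → skip
[3] flags=0010 LS?F → skip
[4] flags=1010 → (cmp)
[5] flags=1010 VC?T → r0=0x34
[6] flags=1010 VC?T → r5=0x95

VAL = 0x34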